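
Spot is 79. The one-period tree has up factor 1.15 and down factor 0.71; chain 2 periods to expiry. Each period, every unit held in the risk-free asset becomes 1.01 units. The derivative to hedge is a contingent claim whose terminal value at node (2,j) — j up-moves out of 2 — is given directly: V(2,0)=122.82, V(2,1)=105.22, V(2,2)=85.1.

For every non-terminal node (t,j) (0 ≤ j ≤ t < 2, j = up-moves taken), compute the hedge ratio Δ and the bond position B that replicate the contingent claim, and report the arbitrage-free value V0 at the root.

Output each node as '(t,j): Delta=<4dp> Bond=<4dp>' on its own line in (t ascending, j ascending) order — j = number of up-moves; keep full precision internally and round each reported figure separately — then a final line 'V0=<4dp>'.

(0,0): Delta=-0.5503 Bond=139.1947
(1,0): Delta=-0.7131 Bond=149.7228
(1,1): Delta=-0.5033 Bond=136.3231
V0=95.7245

Since d<R<u, set p* = (R−d)/(u−d) = 0.6818; price each node as the discounted p*-expectation of its children.
At expiry t=2: V(2,0)=122.8200, V(2,1)=105.2200, V(2,2)=85.1000
  t=1,j=0: stock 56.0900 → up 64.5035 (V=105.2200), down 39.8239 (V=122.8200). Price 109.7228; hedge Δ=-0.7131, bond B=149.7228.
  t=1,j=1: stock 90.8500 → up 104.4775 (V=85.1000), down 64.5035 (V=105.2200). Price 90.5959; hedge Δ=-0.5033, bond B=136.3231.
  t=0,j=0: stock 79.0000 → up 90.8500 (V=90.5959), down 56.0900 (V=109.7228). Price 95.7245; hedge Δ=-0.5503, bond B=139.1947.
Root portfolio cost Δ·79+B reproduces V0=95.7245.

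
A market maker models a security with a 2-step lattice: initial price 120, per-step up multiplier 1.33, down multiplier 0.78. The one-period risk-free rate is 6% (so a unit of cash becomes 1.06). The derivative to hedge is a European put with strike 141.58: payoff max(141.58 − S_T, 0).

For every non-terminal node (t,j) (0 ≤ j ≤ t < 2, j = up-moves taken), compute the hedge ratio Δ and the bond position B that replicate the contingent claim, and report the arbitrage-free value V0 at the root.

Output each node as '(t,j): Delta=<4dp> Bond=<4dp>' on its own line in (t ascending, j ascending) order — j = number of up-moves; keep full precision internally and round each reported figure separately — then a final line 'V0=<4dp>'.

(0,0): Delta=-0.4856 Bond=80.5842
(1,0): Delta=-1.0000 Bond=133.5660
(1,1): Delta=-0.1947 Bond=38.9920
V0=22.3108

Under the risk-neutral measure, an up-move has probability p* = (R−d)/(u−d) = 0.5091 and values discount at R = 1.06.
Terminal payoffs: V(2,0)=68.5720, V(2,1)=17.0920, V(2,2)=0.0000
Node (1,0) S=93.6000: V=(p*·17.0920+(1−p*)·68.5720)/1.06=39.9660; Δ=(17.0920−68.5720)/(124.4880−73.0080)=-1.0000; B=V−Δ·S=133.5660
Node (1,1) S=159.6000: V=(p*·0.0000+(1−p*)·17.0920)/1.06=7.9157; Δ=(0.0000−17.0920)/(212.2680−124.4880)=-0.1947; B=V−Δ·S=38.9920
Node (0,0) S=120.0000: V=(p*·7.9157+(1−p*)·39.9660)/1.06=22.3108; Δ=(7.9157−39.9660)/(159.6000−93.6000)=-0.4856; B=V−Δ·S=80.5842
Root portfolio cost Δ·120+B reproduces V0=22.3108.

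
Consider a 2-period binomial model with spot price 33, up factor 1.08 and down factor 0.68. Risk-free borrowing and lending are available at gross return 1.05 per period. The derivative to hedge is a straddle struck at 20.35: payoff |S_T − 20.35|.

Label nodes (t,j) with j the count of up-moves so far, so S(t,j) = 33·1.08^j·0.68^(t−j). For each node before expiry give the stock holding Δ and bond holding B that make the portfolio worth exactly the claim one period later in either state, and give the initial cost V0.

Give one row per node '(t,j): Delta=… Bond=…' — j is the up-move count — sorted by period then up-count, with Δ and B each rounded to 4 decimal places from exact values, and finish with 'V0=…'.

Under the risk-neutral measure, an up-move has probability p* = (R−d)/(u−d) = 0.9250 and values discount at R = 1.05.
At expiry t=2: V(2,0)=5.0908, V(2,1)=3.8852, V(2,2)=18.1412
(1,0): S=22.4400. Δ = (V_up−V_dn)/(S_up−S_dn) = (3.8852−5.0908)/(24.2352−15.2592) = -0.1343. V = [p*·3.8852 + (1−p*)·5.0908]/1.05 = 3.7863. B = V − Δ·S = 6.8003.
(1,1): S=35.6400. Δ = (V_up−V_dn)/(S_up−S_dn) = (18.1412−3.8852)/(38.4912−24.2352) = 1.0000. V = [p*·18.1412 + (1−p*)·3.8852]/1.05 = 16.2590. B = V − Δ·S = -19.3810.
(0,0): S=33.0000. Δ = (V_up−V_dn)/(S_up−S_dn) = (16.2590−3.7863)/(35.6400−22.4400) = 0.9449. V = [p*·16.2590 + (1−p*)·3.7863]/1.05 = 14.5939. B = V − Δ·S = -16.5880.
Root portfolio cost Δ·33+B reproduces V0=14.5939.

(0,0): Delta=0.9449 Bond=-16.5880
(1,0): Delta=-0.1343 Bond=6.8003
(1,1): Delta=1.0000 Bond=-19.3810
V0=14.5939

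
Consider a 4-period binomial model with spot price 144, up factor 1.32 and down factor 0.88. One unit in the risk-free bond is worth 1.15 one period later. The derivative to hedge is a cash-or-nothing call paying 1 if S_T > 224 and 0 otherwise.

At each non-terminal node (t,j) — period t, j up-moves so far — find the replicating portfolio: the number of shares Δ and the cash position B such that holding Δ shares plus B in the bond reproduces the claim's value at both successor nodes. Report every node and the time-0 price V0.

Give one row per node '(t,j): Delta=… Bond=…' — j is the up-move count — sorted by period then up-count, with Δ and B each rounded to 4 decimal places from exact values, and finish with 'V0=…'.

Under the risk-neutral measure, an up-move has probability p* = (R−d)/(u−d) = 0.6136 and values discount at R = 1.15.
At expiry t=4: V(4,0)=0.0000, V(4,1)=0.0000, V(4,2)=0.0000, V(4,3)=1.0000, V(4,4)=1.0000
  t=3,j=0: stock 98.1320 → up 129.5342 (V=0.0000), down 86.3561 (V=0.0000). Price 0.0000; hedge Δ=0.0000, bond B=0.0000.
  t=3,j=1: stock 147.1980 → up 194.3013 (V=0.0000), down 129.5342 (V=0.0000). Price 0.0000; hedge Δ=0.0000, bond B=0.0000.
  t=3,j=2: stock 220.7969 → up 291.4519 (V=1.0000), down 194.3013 (V=0.0000). Price 0.5336; hedge Δ=0.0103, bond B=-1.7391.
  t=3,j=3: stock 331.1954 → up 437.1779 (V=1.0000), down 291.4519 (V=1.0000). Price 0.8696; hedge Δ=0.0000, bond B=0.8696.
  t=2,j=0: stock 111.5136 → up 147.1980 (V=0.0000), down 98.1320 (V=0.0000). Price 0.0000; hedge Δ=0.0000, bond B=0.0000.
  t=2,j=1: stock 167.2704 → up 220.7969 (V=0.5336), down 147.1980 (V=0.0000). Price 0.2847; hedge Δ=0.0073, bond B=-0.9280.
  t=2,j=2: stock 250.9056 → up 331.1954 (V=0.8696), down 220.7969 (V=0.5336). Price 0.6433; hedge Δ=0.0030, bond B=-0.1203.
  t=1,j=0: stock 126.7200 → up 167.2704 (V=0.2847), down 111.5136 (V=0.0000). Price 0.1519; hedge Δ=0.0051, bond B=-0.4952.
  t=1,j=1: stock 190.0800 → up 250.9056 (V=0.6433), down 167.2704 (V=0.2847). Price 0.4389; hedge Δ=0.0043, bond B=-0.3760.
  t=0,j=0: stock 144.0000 → up 190.0800 (V=0.4389), down 126.7200 (V=0.1519). Price 0.2852; hedge Δ=0.0045, bond B=-0.3670.
Self-financing check: at every node Δ·S+B equals the discounted successor values.

(0,0): Delta=0.0045 Bond=-0.3670
(1,0): Delta=0.0051 Bond=-0.4952
(1,1): Delta=0.0043 Bond=-0.3760
(2,0): Delta=0.0000 Bond=0.0000
(2,1): Delta=0.0073 Bond=-0.9280
(2,2): Delta=0.0030 Bond=-0.1203
(3,0): Delta=0.0000 Bond=0.0000
(3,1): Delta=0.0000 Bond=0.0000
(3,2): Delta=0.0103 Bond=-1.7391
(3,3): Delta=0.0000 Bond=0.8696
V0=0.2852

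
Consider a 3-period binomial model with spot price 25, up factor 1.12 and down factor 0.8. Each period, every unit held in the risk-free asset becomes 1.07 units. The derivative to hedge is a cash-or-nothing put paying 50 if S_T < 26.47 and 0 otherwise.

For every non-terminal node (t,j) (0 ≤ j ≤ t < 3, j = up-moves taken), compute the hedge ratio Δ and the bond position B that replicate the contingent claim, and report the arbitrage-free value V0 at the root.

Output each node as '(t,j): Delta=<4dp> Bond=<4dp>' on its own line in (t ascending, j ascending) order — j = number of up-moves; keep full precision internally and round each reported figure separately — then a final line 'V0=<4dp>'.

(0,0): Delta=-3.8863 Bond=113.4566
(1,0): Delta=0.0000 Bond=43.6719
(1,1): Delta=-4.4004 Bond=135.7924
(2,0): Delta=0.0000 Bond=46.7290
(2,1): Delta=0.0000 Bond=46.7290
(2,2): Delta=-4.9825 Bond=163.5514
V0=16.2983

Risk-neutral probability p* = (R−d)/(u−d) = (1.07−0.8)/(1.12−0.8) = 0.8437.
Terminal values V(3,·): V(3,0)=50.0000, V(3,1)=50.0000, V(3,2)=50.0000, V(3,3)=0.0000
  t=2,j=0: stock 16.0000 → up 17.9200 (V=50.0000), down 12.8000 (V=50.0000). Price 46.7290; hedge Δ=0.0000, bond B=46.7290.
  t=2,j=1: stock 22.4000 → up 25.0880 (V=50.0000), down 17.9200 (V=50.0000). Price 46.7290; hedge Δ=0.0000, bond B=46.7290.
  t=2,j=2: stock 31.3600 → up 35.1232 (V=0.0000), down 25.0880 (V=50.0000). Price 7.3014; hedge Δ=-4.9825, bond B=163.5514.
  t=1,j=0: stock 20.0000 → up 22.4000 (V=46.7290), down 16.0000 (V=46.7290). Price 43.6719; hedge Δ=0.0000, bond B=43.6719.
  t=1,j=1: stock 28.0000 → up 31.3600 (V=7.3014), down 22.4000 (V=46.7290). Price 12.5813; hedge Δ=-4.4004, bond B=135.7924.
  t=0,j=0: stock 25.0000 → up 28.0000 (V=12.5813), down 20.0000 (V=43.6719). Price 16.2983; hedge Δ=-3.8863, bond B=113.4566.
The time-0 hedge costs 16.2983, which is the no-arbitrage price.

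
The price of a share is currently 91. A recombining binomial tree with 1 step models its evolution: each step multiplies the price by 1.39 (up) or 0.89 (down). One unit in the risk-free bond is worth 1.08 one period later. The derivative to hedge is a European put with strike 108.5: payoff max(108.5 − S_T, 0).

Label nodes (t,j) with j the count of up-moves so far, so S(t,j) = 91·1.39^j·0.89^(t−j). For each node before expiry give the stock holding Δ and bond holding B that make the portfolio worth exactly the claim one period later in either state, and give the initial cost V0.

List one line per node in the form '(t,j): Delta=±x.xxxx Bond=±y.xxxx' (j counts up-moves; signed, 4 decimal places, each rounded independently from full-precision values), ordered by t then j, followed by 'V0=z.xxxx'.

(0,0): Delta=-0.6046 Bond=70.8128
V0=15.7928

Since d<R<u, set p* = (R−d)/(u−d) = 0.3800; price each node as the discounted p*-expectation of its children.
Terminal payoffs: V(1,0)=27.5100, V(1,1)=0.0000
  t=0,j=0: stock 91.0000 → up 126.4900 (V=0.0000), down 80.9900 (V=27.5100). Price 15.7928; hedge Δ=-0.6046, bond B=70.8128.
The time-0 hedge costs 15.7928, which is the no-arbitrage price.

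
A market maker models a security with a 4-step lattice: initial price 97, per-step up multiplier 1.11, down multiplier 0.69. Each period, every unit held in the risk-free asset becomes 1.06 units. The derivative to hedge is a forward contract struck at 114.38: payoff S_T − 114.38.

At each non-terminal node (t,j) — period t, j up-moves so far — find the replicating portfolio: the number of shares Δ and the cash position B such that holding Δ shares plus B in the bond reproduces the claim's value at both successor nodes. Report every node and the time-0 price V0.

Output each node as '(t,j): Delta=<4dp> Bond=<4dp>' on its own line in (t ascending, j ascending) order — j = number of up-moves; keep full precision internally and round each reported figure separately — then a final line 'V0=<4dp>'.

No-arbitrage ⇒ martingale measure with p* = (R−d)/(u−d) = 0.8810.
Terminal payoffs: V(4,0)=-92.3929, V(4,1)=-79.0094, V(4,2)=-57.4795, V(4,3)=-22.8445, V(4,4)=32.8728
  t=3,j=0: stock 31.8654 → up 35.3706 (V=-79.0094), down 21.9871 (V=-92.3929). Price -76.0403; hedge Δ=1.0000, bond B=-107.9057.
  t=3,j=1: stock 51.2617 → up 56.9005 (V=-57.4795), down 35.3706 (V=-79.0094). Price -56.6440; hedge Δ=1.0000, bond B=-107.9057.
  t=3,j=2: stock 82.4645 → up 91.5355 (V=-22.8445), down 56.9005 (V=-57.4795). Price -25.4412; hedge Δ=1.0000, bond B=-107.9057.
  t=3,j=3: stock 132.6602 → up 147.2528 (V=32.8728), down 91.5355 (V=-22.8445). Price 24.7545; hedge Δ=1.0000, bond B=-107.9057.
  t=2,j=0: stock 46.1817 → up 51.2617 (V=-56.6440), down 31.8654 (V=-76.0403). Price -55.6161; hedge Δ=1.0000, bond B=-101.7978.
  t=2,j=1: stock 74.2923 → up 82.4645 (V=-25.4412), down 51.2617 (V=-56.6440). Price -27.5055; hedge Δ=1.0000, bond B=-101.7978.
  t=2,j=2: stock 119.5137 → up 132.6602 (V=24.7545), down 82.4645 (V=-25.4412). Price 17.7159; hedge Δ=1.0000, bond B=-101.7978.
  t=1,j=0: stock 66.9300 → up 74.2923 (V=-27.5055), down 46.1817 (V=-55.6161). Price -29.1057; hedge Δ=1.0000, bond B=-96.0357.
  t=1,j=1: stock 107.6700 → up 119.5137 (V=17.7159), down 74.2923 (V=-27.5055). Price 11.6343; hedge Δ=1.0000, bond B=-96.0357.
  t=0,j=0: stock 97.0000 → up 107.6700 (V=11.6343), down 66.9300 (V=-29.1057). Price 6.4003; hedge Δ=1.0000, bond B=-90.5997.
The time-0 hedge costs 6.4003, which is the no-arbitrage price.

(0,0): Delta=1.0000 Bond=-90.5997
(1,0): Delta=1.0000 Bond=-96.0357
(1,1): Delta=1.0000 Bond=-96.0357
(2,0): Delta=1.0000 Bond=-101.7978
(2,1): Delta=1.0000 Bond=-101.7978
(2,2): Delta=1.0000 Bond=-101.7978
(3,0): Delta=1.0000 Bond=-107.9057
(3,1): Delta=1.0000 Bond=-107.9057
(3,2): Delta=1.0000 Bond=-107.9057
(3,3): Delta=1.0000 Bond=-107.9057
V0=6.4003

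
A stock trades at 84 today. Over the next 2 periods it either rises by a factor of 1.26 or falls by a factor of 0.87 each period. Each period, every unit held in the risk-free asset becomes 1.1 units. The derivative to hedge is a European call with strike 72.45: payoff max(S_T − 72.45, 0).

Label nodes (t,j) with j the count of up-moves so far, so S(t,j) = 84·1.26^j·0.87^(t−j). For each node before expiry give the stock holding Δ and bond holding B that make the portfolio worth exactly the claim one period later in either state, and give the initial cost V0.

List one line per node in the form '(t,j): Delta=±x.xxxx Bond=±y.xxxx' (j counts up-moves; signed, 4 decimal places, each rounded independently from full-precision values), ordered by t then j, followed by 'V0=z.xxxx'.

No-arbitrage ⇒ martingale measure with p* = (R−d)/(u−d) = 0.5897.
At expiry t=2: V(2,0)=0.0000, V(2,1)=19.6308, V(2,2)=60.9084
(1,0): S=73.0800. Δ = (V_up−V_dn)/(S_up−S_dn) = (19.6308−0.0000)/(92.0808−63.5796) = 0.6888. V = [p*·19.6308 + (1−p*)·0.0000]/1.1 = 10.5247. B = V − Δ·S = -39.8107.
(1,1): S=105.8400. Δ = (V_up−V_dn)/(S_up−S_dn) = (60.9084−19.6308)/(133.3584−92.0808) = 1.0000. V = [p*·60.9084 + (1−p*)·19.6308]/1.1 = 39.9764. B = V − Δ·S = -65.8636.
(0,0): S=84.0000. Δ = (V_up−V_dn)/(S_up−S_dn) = (39.9764−10.5247)/(105.8400−73.0800) = 0.8990. V = [p*·39.9764 + (1−p*)·10.5247]/1.1 = 25.3578. B = V − Δ·S = -50.1593.
The time-0 hedge costs 25.3578, which is the no-arbitrage price.

(0,0): Delta=0.8990 Bond=-50.1593
(1,0): Delta=0.6888 Bond=-39.8107
(1,1): Delta=1.0000 Bond=-65.8636
V0=25.3578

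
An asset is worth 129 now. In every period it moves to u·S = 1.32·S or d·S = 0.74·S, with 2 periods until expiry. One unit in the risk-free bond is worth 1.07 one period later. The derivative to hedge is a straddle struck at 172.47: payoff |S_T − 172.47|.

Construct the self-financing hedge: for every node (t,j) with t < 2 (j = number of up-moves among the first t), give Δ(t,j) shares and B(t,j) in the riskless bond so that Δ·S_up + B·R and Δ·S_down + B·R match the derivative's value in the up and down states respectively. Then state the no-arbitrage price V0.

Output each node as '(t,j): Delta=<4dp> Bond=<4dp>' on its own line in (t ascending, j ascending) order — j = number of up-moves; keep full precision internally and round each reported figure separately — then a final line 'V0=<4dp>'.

No-arbitrage ⇒ martingale measure with p* = (R−d)/(u−d) = 0.5690.
Terminal values V(2,·): V(2,0)=101.8296, V(2,1)=46.4628, V(2,2)=52.2996
  t=1,j=0: stock 95.4600 → up 126.0072 (V=46.4628), down 70.6404 (V=101.8296). Price 65.7269; hedge Δ=-1.0000, bond B=161.1869.
  t=1,j=1: stock 170.2800 → up 224.7696 (V=52.2996), down 126.0072 (V=46.4628). Price 46.5269; hedge Δ=0.0591, bond B=36.4634.
  t=0,j=0: stock 129.0000 → up 170.2800 (V=46.5269), down 95.4600 (V=65.7269). Price 51.2175; hedge Δ=-0.2566, bond B=84.3211.
Root portfolio cost Δ·129+B reproduces V0=51.2175.

(0,0): Delta=-0.2566 Bond=84.3211
(1,0): Delta=-1.0000 Bond=161.1869
(1,1): Delta=0.0591 Bond=36.4634
V0=51.2175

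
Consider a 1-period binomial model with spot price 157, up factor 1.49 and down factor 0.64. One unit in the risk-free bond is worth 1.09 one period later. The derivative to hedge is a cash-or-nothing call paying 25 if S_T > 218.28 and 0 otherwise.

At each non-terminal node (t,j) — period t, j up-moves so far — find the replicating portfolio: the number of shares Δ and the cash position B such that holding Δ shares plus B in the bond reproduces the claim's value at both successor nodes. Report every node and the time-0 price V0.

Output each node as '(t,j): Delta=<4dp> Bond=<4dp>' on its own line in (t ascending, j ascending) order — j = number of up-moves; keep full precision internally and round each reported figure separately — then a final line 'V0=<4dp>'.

The replicating-portfolio and risk-neutral prices coincide; use p* = (1.09−0.64)/(1.49−0.64) = 0.5294 for the latter.
Payoff layer (t=1): V(1,0)=0.0000, V(1,1)=25.0000
(0,0): S=157.0000. Δ = (V_up−V_dn)/(S_up−S_dn) = (25.0000−0.0000)/(233.9300−100.4800) = 0.1873. V = [p*·25.0000 + (1−p*)·0.0000]/1.09 = 12.1425. B = V − Δ·S = -17.2693.
The time-0 hedge costs 12.1425, which is the no-arbitrage price.

(0,0): Delta=0.1873 Bond=-17.2693
V0=12.1425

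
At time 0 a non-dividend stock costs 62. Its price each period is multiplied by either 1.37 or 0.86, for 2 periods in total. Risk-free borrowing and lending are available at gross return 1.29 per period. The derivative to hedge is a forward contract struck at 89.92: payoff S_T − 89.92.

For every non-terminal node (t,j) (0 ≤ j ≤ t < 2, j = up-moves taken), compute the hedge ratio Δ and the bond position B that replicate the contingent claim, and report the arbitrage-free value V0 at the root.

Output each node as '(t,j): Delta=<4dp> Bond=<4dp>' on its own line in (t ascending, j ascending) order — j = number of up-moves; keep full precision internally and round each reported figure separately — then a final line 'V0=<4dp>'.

Risk-neutral probability p* = (R−d)/(u−d) = (1.29−0.86)/(1.37−0.86) = 0.8431.
At expiry t=2: V(2,0)=-44.0648, V(2,1)=-16.8716, V(2,2)=26.4478
(1,0): S=53.3200. Δ = (V_up−V_dn)/(S_up−S_dn) = (-16.8716−-44.0648)/(73.0484−45.8552) = 1.0000. V = [p*·-16.8716 + (1−p*)·-44.0648]/1.29 = -16.3854. B = V − Δ·S = -69.7054.
(1,1): S=84.9400. Δ = (V_up−V_dn)/(S_up−S_dn) = (26.4478−-16.8716)/(116.3678−73.0484) = 1.0000. V = [p*·26.4478 + (1−p*)·-16.8716]/1.29 = 15.2346. B = V − Δ·S = -69.7054.
(0,0): S=62.0000. Δ = (V_up−V_dn)/(S_up−S_dn) = (15.2346−-16.3854)/(84.9400−53.3200) = 1.0000. V = [p*·15.2346 + (1−p*)·-16.3854]/1.29 = 7.9648. B = V − Δ·S = -54.0352.
Check: Δ(0,0)·S0 + B(0,0) = 7.9648 = V0.

(0,0): Delta=1.0000 Bond=-54.0352
(1,0): Delta=1.0000 Bond=-69.7054
(1,1): Delta=1.0000 Bond=-69.7054
V0=7.9648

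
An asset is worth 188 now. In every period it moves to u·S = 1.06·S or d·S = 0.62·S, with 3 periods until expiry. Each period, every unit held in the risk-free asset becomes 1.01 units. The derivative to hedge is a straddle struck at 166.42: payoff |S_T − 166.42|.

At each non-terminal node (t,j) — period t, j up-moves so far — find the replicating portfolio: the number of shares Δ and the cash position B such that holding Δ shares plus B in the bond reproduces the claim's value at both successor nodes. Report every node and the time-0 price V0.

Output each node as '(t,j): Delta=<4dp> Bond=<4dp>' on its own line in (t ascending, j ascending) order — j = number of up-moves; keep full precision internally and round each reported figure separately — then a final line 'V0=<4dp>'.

(0,0): Delta=0.0705 Bond=37.9796
(1,0): Delta=-1.0000 Bond=163.1409
(1,1): Delta=0.1508 Bond=22.3618
(2,0): Delta=-1.0000 Bond=164.7723
(2,1): Delta=-1.0000 Bond=164.7723
(2,2): Delta=0.2371 Bond=4.3563
V0=51.2400

Since d<R<u, set p* = (R−d)/(u−d) = 0.8864; price each node as the discounted p*-expectation of its children.
Terminal payoffs: V(3,0)=121.6143, V(3,1)=89.8168, V(3,2)=35.4532, V(3,3)=57.4910
  t=2,j=0: stock 72.2672 → up 76.6032 (V=89.8168), down 44.8057 (V=121.6143). Price 92.5051; hedge Δ=-1.0000, bond B=164.7723.
  t=2,j=1: stock 123.5536 → up 130.9668 (V=35.4532), down 76.6032 (V=89.8168). Price 41.2187; hedge Δ=-1.0000, bond B=164.7723.
  t=2,j=2: stock 211.2368 → up 223.9110 (V=57.4910), down 130.9668 (V=35.4532). Price 54.4423; hedge Δ=0.2371, bond B=4.3563.
  t=1,j=0: stock 116.5600 → up 123.5536 (V=41.2187), down 72.2672 (V=92.5051). Price 46.5809; hedge Δ=-1.0000, bond B=163.1409.
  t=1,j=1: stock 199.2800 → up 211.2368 (V=54.4423), down 123.5536 (V=41.2187). Price 52.4154; hedge Δ=0.1508, bond B=22.3618.
  t=0,j=0: stock 188.0000 → up 199.2800 (V=52.4154), down 116.5600 (V=46.5809). Price 51.2400; hedge Δ=0.0705, bond B=37.9796.
The time-0 hedge costs 51.2400, which is the no-arbitrage price.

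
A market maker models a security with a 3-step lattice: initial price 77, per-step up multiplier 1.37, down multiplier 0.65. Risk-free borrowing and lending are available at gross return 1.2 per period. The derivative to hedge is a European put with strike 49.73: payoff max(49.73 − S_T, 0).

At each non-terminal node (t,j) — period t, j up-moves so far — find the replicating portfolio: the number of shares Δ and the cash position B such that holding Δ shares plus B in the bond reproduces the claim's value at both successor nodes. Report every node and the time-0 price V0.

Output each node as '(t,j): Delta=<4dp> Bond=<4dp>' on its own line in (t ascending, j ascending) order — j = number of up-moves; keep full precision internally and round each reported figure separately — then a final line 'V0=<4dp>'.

(0,0): Delta=-0.0397 Bond=3.6542
(1,0): Delta=-0.2191 Bond=13.3629
(1,1): Delta=-0.0134 Bond=1.6100
(2,0): Delta=-1.0000 Bond=41.4417
(2,1): Delta=-0.1045 Bond=8.1827
(2,2): Delta=0.0000 Bond=0.0000
V0=0.5993

Since d<R<u, set p* = (R−d)/(u−d) = 0.7639; price each node as the discounted p*-expectation of its children.
Terminal payoffs: V(3,0)=28.5839, V(3,1)=5.1605, V(3,2)=0.0000, V(3,3)=0.0000
(2,0): S=32.5325. Δ = (V_up−V_dn)/(S_up−S_dn) = (5.1605−28.5839)/(44.5695−21.1461) = -1.0000. V = [p*·5.1605 + (1−p*)·28.5839]/1.2 = 8.9092. B = V − Δ·S = 41.4417.
(2,1): S=68.5685. Δ = (V_up−V_dn)/(S_up−S_dn) = (0.0000−5.1605)/(93.9388−44.5695) = -0.1045. V = [p*·0.0000 + (1−p*)·5.1605]/1.2 = 1.0154. B = V − Δ·S = 8.1827.
(2,2): S=144.5213. Δ = (V_up−V_dn)/(S_up−S_dn) = (0.0000−0.0000)/(197.9942−93.9388) = 0.0000. V = [p*·0.0000 + (1−p*)·0.0000]/1.2 = 0.0000. B = V − Δ·S = 0.0000.
(1,0): S=50.0500. Δ = (V_up−V_dn)/(S_up−S_dn) = (1.0154−8.9092)/(68.5685−32.5325) = -0.2191. V = [p*·1.0154 + (1−p*)·8.9092]/1.2 = 2.3993. B = V − Δ·S = 13.3629.
(1,1): S=105.4900. Δ = (V_up−V_dn)/(S_up−S_dn) = (0.0000−1.0154)/(144.5213−68.5685) = -0.0134. V = [p*·0.0000 + (1−p*)·1.0154]/1.2 = 0.1998. B = V − Δ·S = 1.6100.
(0,0): S=77.0000. Δ = (V_up−V_dn)/(S_up−S_dn) = (0.1998−2.3993)/(105.4900−50.0500) = -0.0397. V = [p*·0.1998 + (1−p*)·2.3993]/1.2 = 0.5993. B = V − Δ·S = 3.6542.
Each (Δ,B) replicates both successor values, so the strategy is self-financing and V0 is arbitrage-free.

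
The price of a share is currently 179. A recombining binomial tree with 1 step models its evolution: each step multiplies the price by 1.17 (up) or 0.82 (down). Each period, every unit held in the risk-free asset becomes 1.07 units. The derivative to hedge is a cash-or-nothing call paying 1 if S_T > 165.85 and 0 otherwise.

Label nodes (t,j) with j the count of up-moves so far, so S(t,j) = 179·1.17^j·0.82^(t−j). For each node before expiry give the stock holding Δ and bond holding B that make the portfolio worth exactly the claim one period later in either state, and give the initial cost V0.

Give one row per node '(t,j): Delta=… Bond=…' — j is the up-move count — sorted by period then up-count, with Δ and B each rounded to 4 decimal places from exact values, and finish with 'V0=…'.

Under the risk-neutral measure, an up-move has probability p* = (R−d)/(u−d) = 0.7143 and values discount at R = 1.07.
Terminal payoffs: V(1,0)=0.0000, V(1,1)=1.0000
Node (0,0) S=179.0000: V=(p*·1.0000+(1−p*)·0.0000)/1.07=0.6676; Δ=(1.0000−0.0000)/(209.4300−146.7800)=0.0160; B=V−Δ·S=-2.1896
Root portfolio cost Δ·179+B reproduces V0=0.6676.

(0,0): Delta=0.0160 Bond=-2.1896
V0=0.6676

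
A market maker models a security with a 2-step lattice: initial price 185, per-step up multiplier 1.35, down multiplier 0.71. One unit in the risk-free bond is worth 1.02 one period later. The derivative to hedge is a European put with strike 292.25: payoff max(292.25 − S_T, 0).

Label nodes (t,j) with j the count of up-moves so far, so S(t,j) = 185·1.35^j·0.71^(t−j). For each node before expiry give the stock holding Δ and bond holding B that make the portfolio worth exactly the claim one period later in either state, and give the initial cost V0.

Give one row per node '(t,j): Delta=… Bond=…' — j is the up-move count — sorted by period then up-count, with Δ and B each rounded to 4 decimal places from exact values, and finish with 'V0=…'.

(0,0): Delta=-0.8199 Bond=257.7048
(1,0): Delta=-1.0000 Bond=286.5196
(1,1): Delta=-0.7190 Bond=237.6718
V0=106.0297

No-arbitrage ⇒ martingale measure with p* = (R−d)/(u−d) = 0.4844.
At expiry t=2: V(2,0)=198.9915, V(2,1)=114.9275, V(2,2)=0.0000
(1,0): S=131.3500. Δ = (V_up−V_dn)/(S_up−S_dn) = (114.9275−198.9915)/(177.3225−93.2585) = -1.0000. V = [p*·114.9275 + (1−p*)·198.9915]/1.02 = 155.1696. B = V − Δ·S = 286.5196.
(1,1): S=249.7500. Δ = (V_up−V_dn)/(S_up−S_dn) = (0.0000−114.9275)/(337.1625−177.3225) = -0.7190. V = [p*·0.0000 + (1−p*)·114.9275]/1.02 = 58.0975. B = V − Δ·S = 237.6718.
(0,0): S=185.0000. Δ = (V_up−V_dn)/(S_up−S_dn) = (58.0975−155.1696)/(249.7500−131.3500) = -0.8199. V = [p*·58.0975 + (1−p*)·155.1696]/1.02 = 106.0297. B = V − Δ·S = 257.7048.
Each (Δ,B) replicates both successor values, so the strategy is self-financing and V0 is arbitrage-free.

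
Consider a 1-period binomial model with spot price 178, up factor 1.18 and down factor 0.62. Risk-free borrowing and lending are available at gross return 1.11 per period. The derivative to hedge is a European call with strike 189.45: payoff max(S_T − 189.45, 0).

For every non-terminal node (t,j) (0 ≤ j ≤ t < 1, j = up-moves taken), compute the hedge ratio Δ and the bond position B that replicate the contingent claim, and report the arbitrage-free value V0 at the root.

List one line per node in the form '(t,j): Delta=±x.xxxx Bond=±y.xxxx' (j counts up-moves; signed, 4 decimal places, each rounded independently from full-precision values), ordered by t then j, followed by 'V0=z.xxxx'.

No-arbitrage ⇒ martingale measure with p* = (R−d)/(u−d) = 0.8750.
Terminal payoffs: V(1,0)=0.0000, V(1,1)=20.5900
Node (0,0) S=178.0000: V=(p*·20.5900+(1−p*)·0.0000)/1.11=16.2309; Δ=(20.5900−0.0000)/(210.0400−110.3600)=0.2066; B=V−Δ·S=-20.5370
Root portfolio cost Δ·178+B reproduces V0=16.2309.

(0,0): Delta=0.2066 Bond=-20.5370
V0=16.2309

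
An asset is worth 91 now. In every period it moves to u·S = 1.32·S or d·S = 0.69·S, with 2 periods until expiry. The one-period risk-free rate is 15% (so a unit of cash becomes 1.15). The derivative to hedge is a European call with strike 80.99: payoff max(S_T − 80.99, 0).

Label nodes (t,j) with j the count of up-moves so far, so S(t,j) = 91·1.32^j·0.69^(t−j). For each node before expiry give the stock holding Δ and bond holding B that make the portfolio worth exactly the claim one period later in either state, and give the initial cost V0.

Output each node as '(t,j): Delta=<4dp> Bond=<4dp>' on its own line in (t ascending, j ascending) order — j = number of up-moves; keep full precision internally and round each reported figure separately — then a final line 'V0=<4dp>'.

Risk-neutral probability p* = (R−d)/(u−d) = (1.15−0.69)/(1.32−0.69) = 0.7302.
At expiry t=2: V(2,0)=0.0000, V(2,1)=1.8928, V(2,2)=77.5684
  t=1,j=0: stock 62.7900 → up 82.8828 (V=1.8928), down 43.3251 (V=0.0000). Price 1.2018; hedge Δ=0.0478, bond B=-1.8027.
  t=1,j=1: stock 120.1200 → up 158.5584 (V=77.5684), down 82.8828 (V=1.8928). Price 49.6939; hedge Δ=1.0000, bond B=-70.4261.
  t=0,j=0: stock 91.0000 → up 120.1200 (V=49.6939), down 62.7900 (V=1.2018). Price 31.8337; hedge Δ=0.8458, bond B=-45.1380.
The time-0 hedge costs 31.8337, which is the no-arbitrage price.

(0,0): Delta=0.8458 Bond=-45.1380
(1,0): Delta=0.0478 Bond=-1.8027
(1,1): Delta=1.0000 Bond=-70.4261
V0=31.8337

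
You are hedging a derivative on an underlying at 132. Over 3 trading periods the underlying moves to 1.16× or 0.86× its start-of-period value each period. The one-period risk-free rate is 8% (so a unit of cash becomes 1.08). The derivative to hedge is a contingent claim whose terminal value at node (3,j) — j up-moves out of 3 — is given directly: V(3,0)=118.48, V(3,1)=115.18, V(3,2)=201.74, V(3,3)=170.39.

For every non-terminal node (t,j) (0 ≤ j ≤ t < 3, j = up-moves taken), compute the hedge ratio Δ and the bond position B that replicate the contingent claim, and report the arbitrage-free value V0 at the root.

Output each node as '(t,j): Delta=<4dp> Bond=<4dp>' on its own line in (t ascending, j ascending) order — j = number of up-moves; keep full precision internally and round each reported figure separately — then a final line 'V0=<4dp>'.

The replicating-portfolio and risk-neutral prices coincide; use p* = (1.08−0.86)/(1.16−0.86) = 0.7333 for the latter.
Payoff layer (t=3): V(3,0)=118.4800, V(3,1)=115.1800, V(3,2)=201.7400, V(3,3)=170.3900
Node (2,0) S=97.6272: V=(p*·115.1800+(1−p*)·118.4800)/1.08=107.4630; Δ=(115.1800−118.4800)/(113.2476−83.9594)=-0.1127; B=V−Δ·S=118.4630
Node (2,1) S=131.6832: V=(p*·201.7400+(1−p*)·115.1800)/1.08=165.4235; Δ=(201.7400−115.1800)/(152.7525−113.2476)=2.1911; B=V−Δ·S=-123.1099
Node (2,2) S=177.6192: V=(p*·170.3900+(1−p*)·201.7400)/1.08=165.5093; Δ=(170.3900−201.7400)/(206.0383−152.7525)=-0.5883; B=V−Δ·S=270.0093
Node (1,0) S=113.5200: V=(p*·165.4235+(1−p*)·107.4630)/1.08=138.8586; Δ=(165.4235−107.4630)/(131.6832−97.6272)=1.7019; B=V−Δ·S=-54.3430
Node (1,1) S=153.1200: V=(p*·165.5093+(1−p*)·165.4235)/1.08=153.2281; Δ=(165.5093−165.4235)/(177.6192−131.6832)=0.0019; B=V−Δ·S=152.9421
Node (0,0) S=132.0000: V=(p*·153.2281+(1−p*)·138.8586)/1.08=138.3299; Δ=(153.2281−138.8586)/(153.1200−113.5200)=0.3629; B=V−Δ·S=90.4316
Check: Δ(0,0)·S0 + B(0,0) = 138.3299 = V0.

(0,0): Delta=0.3629 Bond=90.4316
(1,0): Delta=1.7019 Bond=-54.3430
(1,1): Delta=0.0019 Bond=152.9421
(2,0): Delta=-0.1127 Bond=118.4630
(2,1): Delta=2.1911 Bond=-123.1099
(2,2): Delta=-0.5883 Bond=270.0093
V0=138.3299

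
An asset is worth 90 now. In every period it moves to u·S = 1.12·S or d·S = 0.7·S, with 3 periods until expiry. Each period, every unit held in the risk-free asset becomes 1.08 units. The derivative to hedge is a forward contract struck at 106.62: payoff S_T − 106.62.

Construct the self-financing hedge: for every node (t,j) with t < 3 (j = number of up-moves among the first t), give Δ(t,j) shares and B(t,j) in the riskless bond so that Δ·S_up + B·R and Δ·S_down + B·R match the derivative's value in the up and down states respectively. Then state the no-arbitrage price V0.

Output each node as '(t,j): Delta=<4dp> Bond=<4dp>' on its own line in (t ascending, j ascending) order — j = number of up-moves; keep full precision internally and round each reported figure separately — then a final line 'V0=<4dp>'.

Risk-neutral probability p* = (R−d)/(u−d) = (1.08−0.7)/(1.12−0.7) = 0.9048.
Terminal values V(3,·): V(3,0)=-75.7500, V(3,1)=-57.2280, V(3,2)=-27.5928, V(3,3)=19.8235
(2,0): S=44.1000. Δ = (V_up−V_dn)/(S_up−S_dn) = (-57.2280−-75.7500)/(49.3920−30.8700) = 1.0000. V = [p*·-57.2280 + (1−p*)·-75.7500]/1.08 = -54.6222. B = V − Δ·S = -98.7222.
(2,1): S=70.5600. Δ = (V_up−V_dn)/(S_up−S_dn) = (-27.5928−-57.2280)/(79.0272−49.3920) = 1.0000. V = [p*·-27.5928 + (1−p*)·-57.2280]/1.08 = -28.1622. B = V − Δ·S = -98.7222.
(2,2): S=112.8960. Δ = (V_up−V_dn)/(S_up−S_dn) = (19.8235−-27.5928)/(126.4435−79.0272) = 1.0000. V = [p*·19.8235 + (1−p*)·-27.5928]/1.08 = 14.1738. B = V − Δ·S = -98.7222.
(1,0): S=63.0000. Δ = (V_up−V_dn)/(S_up−S_dn) = (-28.1622−-54.6222)/(70.5600−44.1000) = 1.0000. V = [p*·-28.1622 + (1−p*)·-54.6222]/1.08 = -28.4095. B = V − Δ·S = -91.4095.
(1,1): S=100.8000. Δ = (V_up−V_dn)/(S_up−S_dn) = (14.1738−-28.1622)/(112.8960−70.5600) = 1.0000. V = [p*·14.1738 + (1−p*)·-28.1622]/1.08 = 9.3905. B = V − Δ·S = -91.4095.
(0,0): S=90.0000. Δ = (V_up−V_dn)/(S_up−S_dn) = (9.3905−-28.4095)/(100.8000−63.0000) = 1.0000. V = [p*·9.3905 + (1−p*)·-28.4095]/1.08 = 5.3616. B = V − Δ·S = -84.6384.
Self-financing check: at every node Δ·S+B equals the discounted successor values.

(0,0): Delta=1.0000 Bond=-84.6384
(1,0): Delta=1.0000 Bond=-91.4095
(1,1): Delta=1.0000 Bond=-91.4095
(2,0): Delta=1.0000 Bond=-98.7222
(2,1): Delta=1.0000 Bond=-98.7222
(2,2): Delta=1.0000 Bond=-98.7222
V0=5.3616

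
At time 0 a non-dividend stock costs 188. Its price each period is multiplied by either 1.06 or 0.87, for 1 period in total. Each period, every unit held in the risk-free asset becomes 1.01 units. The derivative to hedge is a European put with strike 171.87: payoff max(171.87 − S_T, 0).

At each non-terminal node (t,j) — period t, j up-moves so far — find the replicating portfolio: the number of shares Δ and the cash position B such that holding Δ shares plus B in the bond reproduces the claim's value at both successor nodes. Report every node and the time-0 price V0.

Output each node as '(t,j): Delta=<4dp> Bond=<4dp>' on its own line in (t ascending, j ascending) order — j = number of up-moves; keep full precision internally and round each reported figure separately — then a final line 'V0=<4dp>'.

(0,0): Delta=-0.2326 Bond=45.9020
V0=2.1652

Since d<R<u, set p* = (R−d)/(u−d) = 0.7368; price each node as the discounted p*-expectation of its children.
Payoff layer (t=1): V(1,0)=8.3100, V(1,1)=0.0000
Node (0,0) S=188.0000: V=(p*·0.0000+(1−p*)·8.3100)/1.01=2.1652; Δ=(0.0000−8.3100)/(199.2800−163.5600)=-0.2326; B=V−Δ·S=45.9020
The time-0 hedge costs 2.1652, which is the no-arbitrage price.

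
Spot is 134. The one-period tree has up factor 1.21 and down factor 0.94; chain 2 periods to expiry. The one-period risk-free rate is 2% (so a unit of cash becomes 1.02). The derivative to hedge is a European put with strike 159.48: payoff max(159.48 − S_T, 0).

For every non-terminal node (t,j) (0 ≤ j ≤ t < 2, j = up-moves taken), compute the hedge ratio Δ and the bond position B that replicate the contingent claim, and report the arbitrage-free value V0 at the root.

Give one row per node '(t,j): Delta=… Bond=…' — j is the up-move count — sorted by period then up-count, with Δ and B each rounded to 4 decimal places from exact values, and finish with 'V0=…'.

(0,0): Delta=-0.7053 Bond=116.8901
(1,0): Delta=-1.0000 Bond=156.3529
(1,1): Delta=-0.1615 Bond=31.0558
V0=22.3848

Since d<R<u, set p* = (R−d)/(u−d) = 0.2963; price each node as the discounted p*-expectation of its children.
Terminal payoffs: V(2,0)=41.0776, V(2,1)=7.0684, V(2,2)=0.0000
(1,0): S=125.9600. Δ = (V_up−V_dn)/(S_up−S_dn) = (7.0684−41.0776)/(152.4116−118.4024) = -1.0000. V = [p*·7.0684 + (1−p*)·41.0776]/1.02 = 30.3929. B = V − Δ·S = 156.3529.
(1,1): S=162.1400. Δ = (V_up−V_dn)/(S_up−S_dn) = (0.0000−7.0684)/(196.1894−152.4116) = -0.1615. V = [p*·0.0000 + (1−p*)·7.0684]/1.02 = 4.8765. B = V − Δ·S = 31.0558.
(0,0): S=134.0000. Δ = (V_up−V_dn)/(S_up−S_dn) = (4.8765−30.3929)/(162.1400−125.9600) = -0.7053. V = [p*·4.8765 + (1−p*)·30.3929]/1.02 = 22.3848. B = V − Δ·S = 116.8901.
Each (Δ,B) replicates both successor values, so the strategy is self-financing and V0 is arbitrage-free.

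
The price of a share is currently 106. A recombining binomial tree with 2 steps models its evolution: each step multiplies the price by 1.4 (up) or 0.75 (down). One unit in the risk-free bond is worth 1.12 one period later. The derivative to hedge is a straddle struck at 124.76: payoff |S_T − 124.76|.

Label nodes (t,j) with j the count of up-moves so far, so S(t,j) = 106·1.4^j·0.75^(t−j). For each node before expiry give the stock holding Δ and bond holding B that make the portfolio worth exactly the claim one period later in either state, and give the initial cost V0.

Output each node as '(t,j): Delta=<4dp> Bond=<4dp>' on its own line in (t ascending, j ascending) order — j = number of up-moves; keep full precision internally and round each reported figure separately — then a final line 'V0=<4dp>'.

(0,0): Delta=0.2245 Bond=12.5402
(1,0): Delta=-1.0000 Bond=111.3929
(1,1): Delta=0.7209 Bond=-59.6236
V0=36.3373

Since d<R<u, set p* = (R−d)/(u−d) = 0.5692; price each node as the discounted p*-expectation of its children.
At expiry t=2: V(2,0)=65.1350, V(2,1)=13.4600, V(2,2)=83.0000
(1,0): S=79.5000. Δ = (V_up−V_dn)/(S_up−S_dn) = (13.4600−65.1350)/(111.3000−59.6250) = -1.0000. V = [p*·13.4600 + (1−p*)·65.1350]/1.12 = 31.8929. B = V − Δ·S = 111.3929.
(1,1): S=148.4000. Δ = (V_up−V_dn)/(S_up−S_dn) = (83.0000−13.4600)/(207.7600−111.3000) = 0.7209. V = [p*·83.0000 + (1−p*)·13.4600]/1.12 = 47.3610. B = V − Δ·S = -59.6236.
(0,0): S=106.0000. Δ = (V_up−V_dn)/(S_up−S_dn) = (47.3610−31.8929)/(148.4000−79.5000) = 0.2245. V = [p*·47.3610 + (1−p*)·31.8929]/1.12 = 36.3373. B = V − Δ·S = 12.5402.
Root portfolio cost Δ·106+B reproduces V0=36.3373.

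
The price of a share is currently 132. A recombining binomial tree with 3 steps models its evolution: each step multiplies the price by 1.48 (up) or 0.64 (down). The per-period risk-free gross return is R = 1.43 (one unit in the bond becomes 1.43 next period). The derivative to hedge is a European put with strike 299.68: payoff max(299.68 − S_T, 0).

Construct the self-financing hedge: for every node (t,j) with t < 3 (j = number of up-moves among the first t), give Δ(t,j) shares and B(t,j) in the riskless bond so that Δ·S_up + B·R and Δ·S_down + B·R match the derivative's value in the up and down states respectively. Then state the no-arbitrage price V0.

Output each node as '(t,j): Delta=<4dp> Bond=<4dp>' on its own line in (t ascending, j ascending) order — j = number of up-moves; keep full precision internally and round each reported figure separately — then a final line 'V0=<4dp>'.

Risk-neutral probability p* = (R−d)/(u−d) = (1.43−0.64)/(1.48−0.64) = 0.9405.
At expiry t=3: V(3,0)=265.0770, V(3,1)=219.6605, V(3,2)=114.6350, V(3,3)=0.0000
  t=2,j=0: stock 54.0672 → up 80.0195 (V=219.6605), down 34.6030 (V=265.0770). Price 155.4992; hedge Δ=-1.0000, bond B=209.5664.
  t=2,j=1: stock 125.0304 → up 185.0450 (V=114.6350), down 80.0195 (V=219.6605). Price 84.5360; hedge Δ=-1.0000, bond B=209.5664.
  t=2,j=2: stock 289.1328 → up 427.9165 (V=0.0000), down 185.0450 (V=114.6350). Price 4.7717; hedge Δ=-0.4720, bond B=141.2419.
  t=1,j=0: stock 84.4800 → up 125.0304 (V=84.5360), down 54.0672 (V=155.4992). Price 62.0700; hedge Δ=-1.0000, bond B=146.5500.
  t=1,j=1: stock 195.3600 → up 289.1328 (V=4.7717), down 125.0304 (V=84.5360). Price 6.6570; hedge Δ=-0.4861, bond B=101.6146.
  t=0,j=0: stock 132.0000 → up 195.3600 (V=6.6570), down 84.4800 (V=62.0700). Price 6.9618; hedge Δ=-0.4998, bond B=72.9296.
Check: Δ(0,0)·S0 + B(0,0) = 6.9618 = V0.

(0,0): Delta=-0.4998 Bond=72.9296
(1,0): Delta=-1.0000 Bond=146.5500
(1,1): Delta=-0.4861 Bond=101.6146
(2,0): Delta=-1.0000 Bond=209.5664
(2,1): Delta=-1.0000 Bond=209.5664
(2,2): Delta=-0.4720 Bond=141.2419
V0=6.9618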